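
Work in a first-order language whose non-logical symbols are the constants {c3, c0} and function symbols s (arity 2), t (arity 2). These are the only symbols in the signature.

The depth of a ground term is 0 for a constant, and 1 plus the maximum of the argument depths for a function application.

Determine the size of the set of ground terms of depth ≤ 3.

Let N_k count ground terms of depth at most k. Each non-constant term of depth ≤ k is some function symbol applied to depth-≤(k−1) arguments, giving N_k = 2 + N_{k-1}^2 + N_{k-1}^2.
N_0 = 2
N_1 = 2 + 2^2 + 2^2 = 10
N_2 = 2 + 10^2 + 10^2 = 202
N_3 = 2 + 202^2 + 202^2 = 81610

81610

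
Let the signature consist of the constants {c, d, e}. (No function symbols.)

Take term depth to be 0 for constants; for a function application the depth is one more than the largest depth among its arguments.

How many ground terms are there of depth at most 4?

With no function symbols every ground term is a constant, so there are exactly 3 ground terms at every depth bound.
N_0 = 3
N_1 = 3
N_2 = 3
N_3 = 3
N_4 = 3
Explicitly: c, d, e.

3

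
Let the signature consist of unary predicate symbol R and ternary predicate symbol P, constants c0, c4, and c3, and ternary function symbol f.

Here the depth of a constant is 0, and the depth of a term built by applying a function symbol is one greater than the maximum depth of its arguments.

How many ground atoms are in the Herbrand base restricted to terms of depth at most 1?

First count ground terms of depth ≤ 1.
If N_k denotes the number of depth-≤k ground terms, the 3 constants give N_0 = 3, and each function symbol of arity r contributes N_{k-1}^r new terms at level k: N_k = 3 + N_{k-1}^3.
N_0 = 3
N_1 = 3 + 3^3 = 30
So |H| = 30.
Each predicate of arity r yields |H|^r ground atoms (one per choice of an r-tuple from H):
  R: 30;  P: 30^3 = 27000
Total ground atoms: 30 + 27000 = 27030.

27030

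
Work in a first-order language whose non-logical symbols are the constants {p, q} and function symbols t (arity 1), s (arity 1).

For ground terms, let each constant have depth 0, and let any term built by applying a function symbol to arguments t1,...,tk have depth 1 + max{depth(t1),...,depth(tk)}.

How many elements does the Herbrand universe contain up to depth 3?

Let N_k = |{terms of depth ≤ k}|. Then N_0 = 2 and N_k = 2 + N_{k-1} + N_{k-1} for k ≥ 1 (one summand per function symbol, arity giving the exponent).
N_0 = 2
N_1 = 2 + 2 + 2 = 6
N_2 = 2 + 6 + 6 = 14
N_3 = 2 + 14 + 14 = 30

30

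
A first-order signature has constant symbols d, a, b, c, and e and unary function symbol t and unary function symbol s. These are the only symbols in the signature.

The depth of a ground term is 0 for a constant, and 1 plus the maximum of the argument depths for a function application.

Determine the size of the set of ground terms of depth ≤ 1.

15

Count level by level. With function symbols t/1, s/1, the terms of depth ≤ k are the 5 constants together with each function applied to depth-≤(k−1) tuples, so N_k = 5 + N_{k-1} + N_{k-1}.
N_0 = 5
N_1 = 5 + 5 + 5 = 15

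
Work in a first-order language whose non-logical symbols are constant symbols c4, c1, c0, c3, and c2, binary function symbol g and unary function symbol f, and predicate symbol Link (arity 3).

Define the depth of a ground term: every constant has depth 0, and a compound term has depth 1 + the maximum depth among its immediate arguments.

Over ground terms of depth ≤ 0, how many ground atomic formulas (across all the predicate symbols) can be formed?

First count ground terms of depth ≤ 0.
Let N_k count ground terms of depth at most k. Each non-constant term of depth ≤ k is some function symbol applied to depth-≤(k−1) arguments, giving N_k = 5 + N_{k-1}^2 + N_{k-1}.
N_0 = 5
So |H| = 5.
A ground atom is a predicate applied to a tuple of terms from H, so the count is the sum over predicates of |H|^arity:
  Link: 5^3 = 125
Total ground atoms: 125.

125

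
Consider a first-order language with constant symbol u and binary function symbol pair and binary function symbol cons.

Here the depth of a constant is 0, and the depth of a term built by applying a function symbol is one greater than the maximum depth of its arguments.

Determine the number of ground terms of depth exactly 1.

Let N_k = |{terms of depth ≤ k}|. Then N_0 = 1 and N_k = 1 + N_{k-1}^2 + N_{k-1}^2 for k ≥ 1 (one summand per function symbol, arity giving the exponent).
N_0 = 1
N_1 = 1 + 1^2 + 1^2 = 3
Terms of depth exactly 1: N_1 − N_0 = 3 − 1 = 2.

2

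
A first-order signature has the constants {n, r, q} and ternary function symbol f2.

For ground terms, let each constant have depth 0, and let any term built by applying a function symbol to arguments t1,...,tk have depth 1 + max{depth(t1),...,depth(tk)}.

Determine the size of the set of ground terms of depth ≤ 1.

Write N_k for the number of ground terms of depth ≤ k. A term of depth ≤ k is either a constant or a function symbol applied to arguments of depth ≤ k−1, so N_k = 3 + N_{k-1}^3.
N_0 = 3
N_1 = 3 + 3^3 = 30

30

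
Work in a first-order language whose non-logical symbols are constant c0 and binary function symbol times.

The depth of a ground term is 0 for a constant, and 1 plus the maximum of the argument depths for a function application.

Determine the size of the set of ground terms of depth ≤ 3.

Let N_k = |{terms of depth ≤ k}|. Then N_0 = 1 and N_k = 1 + N_{k-1}^2 for k ≥ 1 (one summand per function symbol, arity giving the exponent).
N_0 = 1
N_1 = 1 + 1^2 = 2
N_2 = 1 + 2^2 = 5
N_3 = 1 + 5^2 = 26

26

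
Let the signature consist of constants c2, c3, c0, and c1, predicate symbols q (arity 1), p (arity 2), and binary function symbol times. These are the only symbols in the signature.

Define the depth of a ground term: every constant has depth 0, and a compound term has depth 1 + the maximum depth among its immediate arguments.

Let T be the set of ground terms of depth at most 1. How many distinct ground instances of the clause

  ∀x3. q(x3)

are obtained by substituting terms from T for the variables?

Ground terms of depth ≤ 1:
  Let N_k count ground terms of depth at most k. Each non-constant term of depth ≤ k is some function symbol applied to depth-≤(k−1) arguments, giving N_k = 4 + N_{k-1}^2.
  N_0 = 4
  N_1 = 4 + 4^2 = 20
So there are 20 ground terms available for substitution.
The clause has 1 distinct variable (x3), which appears in the body. In the free term algebra distinct substitutions yield syntactically distinct ground instances.
Number of ground instances = 20.

20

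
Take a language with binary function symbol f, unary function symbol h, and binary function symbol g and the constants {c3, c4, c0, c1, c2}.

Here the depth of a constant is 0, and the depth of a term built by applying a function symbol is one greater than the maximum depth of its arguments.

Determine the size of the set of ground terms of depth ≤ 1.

60

Let N_k count ground terms of depth at most k. Each non-constant term of depth ≤ k is some function symbol applied to depth-≤(k−1) arguments, giving N_k = 5 + N_{k-1}^2 + N_{k-1} + N_{k-1}^2.
N_0 = 5
N_1 = 5 + 5^2 + 5 + 5^2 = 60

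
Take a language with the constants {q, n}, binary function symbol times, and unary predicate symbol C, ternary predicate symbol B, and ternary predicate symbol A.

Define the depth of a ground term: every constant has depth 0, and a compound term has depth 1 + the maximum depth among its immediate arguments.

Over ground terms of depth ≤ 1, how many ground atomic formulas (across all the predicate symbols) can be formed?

438

First count ground terms of depth ≤ 1.
If N_k denotes the number of depth-≤k ground terms, the 2 constants give N_0 = 2, and each function symbol of arity r contributes N_{k-1}^r new terms at level k: N_k = 2 + N_{k-1}^2.
N_0 = 2
N_1 = 2 + 2^2 = 6
Explicitly: q, n, times(q, q), times(q, n), times(n, q), times(n, n).
So |H| = 6.
A ground atom is a predicate applied to a tuple of terms from H, so the count is the sum over predicates of |H|^arity:
  C: 6;  B: 6^3 = 216;  A: 6^3 = 216
Total ground atoms: 6 + 216 + 216 = 438.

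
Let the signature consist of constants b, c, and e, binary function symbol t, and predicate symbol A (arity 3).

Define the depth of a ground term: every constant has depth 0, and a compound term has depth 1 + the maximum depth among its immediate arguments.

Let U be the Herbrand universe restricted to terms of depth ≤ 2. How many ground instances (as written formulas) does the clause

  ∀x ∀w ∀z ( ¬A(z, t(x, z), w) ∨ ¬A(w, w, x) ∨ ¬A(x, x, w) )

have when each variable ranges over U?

3176523

Ground terms of depth ≤ 2:
  Let N_k = |{terms of depth ≤ k}|. Then N_0 = 3 and N_k = 3 + N_{k-1}^2 for k ≥ 1 (one summand per function symbol, arity giving the exponent).
  N_0 = 3
  N_1 = 3 + 3^2 = 12
  N_2 = 3 + 12^2 = 147
So there are 147 ground terms available for substitution.
The body mentions every one of the 3 quantified variables; since ground terms form a free algebra, no two substitutions collapse to the same formula.
Number of ground instances = 147^3 = 3176523.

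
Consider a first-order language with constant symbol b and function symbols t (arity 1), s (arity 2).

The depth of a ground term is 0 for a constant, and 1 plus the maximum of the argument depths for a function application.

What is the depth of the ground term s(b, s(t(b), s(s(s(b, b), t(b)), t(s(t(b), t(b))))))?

depth(t(b)) = 1 + depth(b) = 1 + 0 = 1
depth(s(b, b)) = 1 + max(0, 0) = 1
depth(s(s(b, b), t(b))) = 1 + max(1, 1) = 2
depth(s(t(b), t(b))) = 1 + max(1, 1) = 2
depth(t(s(t(b), t(b)))) = 1 + depth(s(t(b), t(b))) = 1 + 2 = 3
depth(s(s(s(b, b), t(b)), t(s(t(b), t(b))))) = 1 + max(2, 3) = 4
depth(s(t(b), s(s(s(b, b), t(b)), t(s(t(b), t(b)))))) = 1 + max(1, 4) = 5
depth(s(b, s(t(b), s(s(s(b, b), t(b)), t(s(t(b), t(b))))))) = 1 + max(0, 5) = 6

6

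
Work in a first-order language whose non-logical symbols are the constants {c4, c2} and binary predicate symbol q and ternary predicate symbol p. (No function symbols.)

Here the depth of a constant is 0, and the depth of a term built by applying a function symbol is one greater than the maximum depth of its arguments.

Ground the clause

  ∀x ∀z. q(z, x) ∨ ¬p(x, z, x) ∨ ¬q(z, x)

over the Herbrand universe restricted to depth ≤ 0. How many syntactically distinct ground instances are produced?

4

Ground terms of depth ≤ 0:
  With no function symbols every ground term is a constant, so there are exactly 2 ground terms at every depth bound.
  N_0 = 2
  Explicitly: c4, c2.
So there are 2 ground terms available for substitution.
Each of x, z ranges independently over the available ground terms, and distinct assignments produce distinct instances.
Number of ground instances = 2^2 = 4.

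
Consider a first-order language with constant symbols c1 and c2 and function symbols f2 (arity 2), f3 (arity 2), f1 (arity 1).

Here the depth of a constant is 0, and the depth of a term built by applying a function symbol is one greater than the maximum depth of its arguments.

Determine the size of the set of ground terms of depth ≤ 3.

Let N_k count ground terms of depth at most k. Each non-constant term of depth ≤ k is some function symbol applied to depth-≤(k−1) arguments, giving N_k = 2 + N_{k-1}^2 + N_{k-1}^2 + N_{k-1}.
N_0 = 2
N_1 = 2 + 2^2 + 2^2 + 2 = 12
N_2 = 2 + 12^2 + 12^2 + 12 = 302
N_3 = 2 + 302^2 + 302^2 + 302 = 182712

182712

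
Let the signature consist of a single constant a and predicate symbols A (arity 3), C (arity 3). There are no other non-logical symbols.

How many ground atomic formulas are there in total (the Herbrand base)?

2

With no function symbols, the Herbrand universe is just the 1 constant.
Ground atoms per predicate: A: 1^3 = 1, C: 1^3 = 1.
Herbrand base size = 1 + 1 = 2.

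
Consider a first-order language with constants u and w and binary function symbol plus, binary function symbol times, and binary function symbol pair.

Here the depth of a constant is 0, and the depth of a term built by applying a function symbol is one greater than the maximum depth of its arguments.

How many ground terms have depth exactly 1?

12

Count level by level. With function symbols plus/2, times/2, pair/2, the terms of depth ≤ k are the 2 constants together with each function applied to depth-≤(k−1) tuples, so N_k = 2 + N_{k-1}^2 + N_{k-1}^2 + N_{k-1}^2.
N_0 = 2
N_1 = 2 + 2^2 + 2^2 + 2^2 = 14
Terms of depth exactly 1: N_1 − N_0 = 14 − 2 = 12.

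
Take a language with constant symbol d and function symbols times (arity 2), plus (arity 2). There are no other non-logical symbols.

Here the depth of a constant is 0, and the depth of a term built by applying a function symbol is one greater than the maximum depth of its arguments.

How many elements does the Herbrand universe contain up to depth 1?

3

Let N_k = |{terms of depth ≤ k}|. Then N_0 = 1 and N_k = 1 + N_{k-1}^2 + N_{k-1}^2 for k ≥ 1 (one summand per function symbol, arity giving the exponent).
N_0 = 1
N_1 = 1 + 1^2 + 1^2 = 3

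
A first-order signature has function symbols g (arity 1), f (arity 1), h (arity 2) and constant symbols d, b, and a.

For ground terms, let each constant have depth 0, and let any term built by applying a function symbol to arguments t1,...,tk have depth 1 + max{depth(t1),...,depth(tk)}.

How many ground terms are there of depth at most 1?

18

If N_k denotes the number of depth-≤k ground terms, the 3 constants give N_0 = 3, and each function symbol of arity r contributes N_{k-1}^r new terms at level k: N_k = 3 + N_{k-1} + N_{k-1} + N_{k-1}^2.
N_0 = 3
N_1 = 3 + 3 + 3 + 3^2 = 18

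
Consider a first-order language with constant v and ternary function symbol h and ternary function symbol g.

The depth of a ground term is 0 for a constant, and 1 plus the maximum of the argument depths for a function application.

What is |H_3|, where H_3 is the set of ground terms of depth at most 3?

332751

Write N_k for the number of ground terms of depth ≤ k. A term of depth ≤ k is either a constant or a function symbol applied to arguments of depth ≤ k−1, so N_k = 1 + N_{k-1}^3 + N_{k-1}^3.
N_0 = 1
N_1 = 1 + 1^3 + 1^3 = 3
N_2 = 1 + 3^3 + 3^3 = 55
N_3 = 1 + 55^3 + 55^3 = 332751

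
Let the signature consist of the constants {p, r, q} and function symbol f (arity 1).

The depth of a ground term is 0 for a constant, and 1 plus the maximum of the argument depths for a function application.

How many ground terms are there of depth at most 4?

Write N_k for the number of ground terms of depth ≤ k. A term of depth ≤ k is either a constant or a function symbol applied to arguments of depth ≤ k−1, so N_k = 3 + N_{k-1}.
N_0 = 3
N_1 = 3 + 3 = 6
N_2 = 3 + 6 = 9
N_3 = 3 + 9 = 12
N_4 = 3 + 12 = 15

15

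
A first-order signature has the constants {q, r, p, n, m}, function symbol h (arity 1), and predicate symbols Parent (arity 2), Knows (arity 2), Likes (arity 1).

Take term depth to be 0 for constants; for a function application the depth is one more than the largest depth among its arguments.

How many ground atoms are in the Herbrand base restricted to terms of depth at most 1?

First count ground terms of depth ≤ 1.
Count level by level. With function symbols h/1, the terms of depth ≤ k are the 5 constants together with each function applied to depth-≤(k−1) tuples, so N_k = 5 + N_{k-1}.
N_0 = 5
N_1 = 5 + 5 = 10
So |H| = 10.
For each predicate symbol, the number of ground atoms is |H| raised to its arity; summing:
  Parent: 10^2 = 100;  Knows: 10^2 = 100;  Likes: 10
Total ground atoms: 100 + 100 + 10 = 210.

210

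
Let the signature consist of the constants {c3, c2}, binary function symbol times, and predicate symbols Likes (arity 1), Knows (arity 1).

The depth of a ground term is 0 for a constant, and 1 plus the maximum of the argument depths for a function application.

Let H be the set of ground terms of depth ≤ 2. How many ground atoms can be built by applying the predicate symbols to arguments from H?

First count ground terms of depth ≤ 2.
Let N_k count ground terms of depth at most k. Each non-constant term of depth ≤ k is some function symbol applied to depth-≤(k−1) arguments, giving N_k = 2 + N_{k-1}^2.
N_0 = 2
N_1 = 2 + 2^2 = 6
N_2 = 2 + 6^2 = 38
So |H| = 38.
For each predicate symbol, the number of ground atoms is |H| raised to its arity; summing:
  Likes: 38;  Knows: 38
Total ground atoms: 38 + 38 = 76.

76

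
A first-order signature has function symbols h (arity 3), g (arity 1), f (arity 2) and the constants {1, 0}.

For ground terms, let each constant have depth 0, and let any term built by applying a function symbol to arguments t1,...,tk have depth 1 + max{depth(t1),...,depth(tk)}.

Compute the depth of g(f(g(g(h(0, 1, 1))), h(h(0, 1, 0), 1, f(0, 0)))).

5

depth(h(0, 1, 1)) = 1 + max(0, 0, 0) = 1
depth(g(h(0, 1, 1))) = 1 + depth(h(0, 1, 1)) = 1 + 1 = 2
depth(g(g(h(0, 1, 1)))) = 1 + depth(g(h(0, 1, 1))) = 1 + 2 = 3
depth(h(0, 1, 0)) = 1 + max(0, 0, 0) = 1
depth(f(0, 0)) = 1 + max(0, 0) = 1
depth(h(h(0, 1, 0), 1, f(0, 0))) = 1 + max(1, 0, 1) = 2
depth(f(g(g(h(0, 1, 1))), h(h(0, 1, 0), 1, f(0, 0)))) = 1 + max(3, 2) = 4
depth(g(f(g(g(h(0, 1, 1))), h(h(0, 1, 0), 1, f(0, 0))))) = 1 + depth(f(g(g(h(0, 1, 1))), h(h(0, 1, 0), 1, f(0, 0)))) = 1 + 4 = 5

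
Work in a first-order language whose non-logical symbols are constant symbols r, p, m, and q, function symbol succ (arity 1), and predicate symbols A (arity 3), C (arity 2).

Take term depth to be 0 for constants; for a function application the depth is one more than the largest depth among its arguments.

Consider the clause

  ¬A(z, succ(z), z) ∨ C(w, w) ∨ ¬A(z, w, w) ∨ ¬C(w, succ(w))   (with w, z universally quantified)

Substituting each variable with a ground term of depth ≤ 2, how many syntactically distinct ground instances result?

144

Ground terms of depth ≤ 2:
  If N_k denotes the number of depth-≤k ground terms, the 4 constants give N_0 = 4, and each function symbol of arity r contributes N_{k-1}^r new terms at level k: N_k = 4 + N_{k-1}.
  N_0 = 4
  N_1 = 4 + 4 = 8
  N_2 = 4 + 8 = 12
  Explicitly: r, p, m, q, succ(r), succ(p), succ(m), succ(q), succ(succ(r)), succ(succ(p)), succ(succ(m)), succ(succ(q)).
So there are 12 ground terms available for substitution.
The clause has 2 distinct variables (w, z), each appearing in the body. In the free term algebra distinct substitutions yield syntactically distinct ground instances.
Number of ground instances = 12^2 = 144.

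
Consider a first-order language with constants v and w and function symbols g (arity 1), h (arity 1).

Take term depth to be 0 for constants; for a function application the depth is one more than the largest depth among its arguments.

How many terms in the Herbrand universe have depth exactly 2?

8

Count level by level. With function symbols g/1, h/1, the terms of depth ≤ k are the 2 constants together with each function applied to depth-≤(k−1) tuples, so N_k = 2 + N_{k-1} + N_{k-1}.
N_0 = 2
N_1 = 2 + 2 + 2 = 6
N_2 = 2 + 6 + 6 = 14
Terms of depth exactly 2: N_2 − N_1 = 14 − 6 = 8.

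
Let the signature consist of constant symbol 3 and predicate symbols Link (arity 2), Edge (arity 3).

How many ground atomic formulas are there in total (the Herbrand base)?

2

With no function symbols, the Herbrand universe is just the 1 constant.
Ground atoms per predicate: Link: 1^2 = 1, Edge: 1^3 = 1.
Herbrand base size = 1 + 1 = 2.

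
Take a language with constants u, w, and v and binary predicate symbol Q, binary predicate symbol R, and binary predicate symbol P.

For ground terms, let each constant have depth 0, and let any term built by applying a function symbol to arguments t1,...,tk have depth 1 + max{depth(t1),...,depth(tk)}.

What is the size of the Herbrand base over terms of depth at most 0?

27

First count ground terms of depth ≤ 0.
With no function symbols every ground term is a constant, so there are exactly 3 ground terms at every depth bound.
N_0 = 3
So |H| = 3.
For each predicate symbol, the number of ground atoms is |H| raised to its arity; summing:
  Q: 3^2 = 9;  R: 3^2 = 9;  P: 3^2 = 9
Total ground atoms: 9 + 9 + 9 = 27.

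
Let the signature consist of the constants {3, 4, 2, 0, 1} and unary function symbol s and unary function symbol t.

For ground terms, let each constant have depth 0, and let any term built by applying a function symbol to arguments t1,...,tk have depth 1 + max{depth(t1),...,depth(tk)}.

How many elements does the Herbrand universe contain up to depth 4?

155

Let N_k count ground terms of depth at most k. Each non-constant term of depth ≤ k is some function symbol applied to depth-≤(k−1) arguments, giving N_k = 5 + N_{k-1} + N_{k-1}.
N_0 = 5
N_1 = 5 + 5 + 5 = 15
N_2 = 5 + 15 + 15 = 35
N_3 = 5 + 35 + 35 = 75
N_4 = 5 + 75 + 75 = 155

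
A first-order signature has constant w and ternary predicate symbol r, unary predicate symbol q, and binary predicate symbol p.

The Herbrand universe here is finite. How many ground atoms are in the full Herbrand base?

With no function symbols, the Herbrand universe is just the 1 constant.
Ground atoms per predicate: r: 1^3 = 1, q: 1, p: 1^2 = 1.
Herbrand base size = 1 + 1 + 1 = 3.

3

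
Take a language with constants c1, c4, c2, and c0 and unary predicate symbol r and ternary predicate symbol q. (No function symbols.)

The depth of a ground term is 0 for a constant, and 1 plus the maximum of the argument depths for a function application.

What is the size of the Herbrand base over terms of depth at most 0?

First count ground terms of depth ≤ 0.
With no function symbols every ground term is a constant, so there are exactly 4 ground terms at every depth bound.
N_0 = 4
Explicitly: c1, c4, c2, c0.
So |H| = 4.
Each predicate of arity r yields |H|^r ground atoms (one per choice of an r-tuple from H):
  r: 4;  q: 4^3 = 64
Total ground atoms: 4 + 64 = 68.

68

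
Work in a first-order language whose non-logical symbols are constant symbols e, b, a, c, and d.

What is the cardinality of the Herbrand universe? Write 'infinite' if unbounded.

5

There are no function symbols, so every ground term is one of the 5 constants.
The Herbrand universe is {e, b, a, c, d}, which is finite with 5 elements.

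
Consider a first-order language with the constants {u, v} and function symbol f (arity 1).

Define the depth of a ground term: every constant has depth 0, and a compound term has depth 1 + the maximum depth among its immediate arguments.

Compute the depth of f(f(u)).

depth(f(u)) = 1 + depth(u) = 1 + 0 = 1
depth(f(f(u))) = 1 + depth(f(u)) = 1 + 1 = 2

2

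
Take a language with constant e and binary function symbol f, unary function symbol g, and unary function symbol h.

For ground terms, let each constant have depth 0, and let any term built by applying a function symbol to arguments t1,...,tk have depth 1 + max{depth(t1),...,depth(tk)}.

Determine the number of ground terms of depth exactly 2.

Let N_k = |{terms of depth ≤ k}|. Then N_0 = 1 and N_k = 1 + N_{k-1}^2 + N_{k-1} + N_{k-1} for k ≥ 1 (one summand per function symbol, arity giving the exponent).
N_0 = 1
N_1 = 1 + 1^2 + 1 + 1 = 4
N_2 = 1 + 4^2 + 4 + 4 = 25
Terms of depth exactly 2: N_2 − N_1 = 25 − 4 = 21.

21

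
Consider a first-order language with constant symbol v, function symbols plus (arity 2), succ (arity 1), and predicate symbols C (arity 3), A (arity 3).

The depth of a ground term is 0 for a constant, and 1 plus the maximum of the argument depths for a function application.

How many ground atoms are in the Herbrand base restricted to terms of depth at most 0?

First count ground terms of depth ≤ 0.
Let N_k = |{terms of depth ≤ k}|. Then N_0 = 1 and N_k = 1 + N_{k-1}^2 + N_{k-1} for k ≥ 1 (one summand per function symbol, arity giving the exponent).
N_0 = 1
So |H| = 1.
Ground atoms are formed by filling each argument slot of a predicate with a term from H, so an r-ary predicate gives |H|^r atoms:
  C: 1^3 = 1;  A: 1^3 = 1
Total ground atoms: 1 + 1 = 2.

2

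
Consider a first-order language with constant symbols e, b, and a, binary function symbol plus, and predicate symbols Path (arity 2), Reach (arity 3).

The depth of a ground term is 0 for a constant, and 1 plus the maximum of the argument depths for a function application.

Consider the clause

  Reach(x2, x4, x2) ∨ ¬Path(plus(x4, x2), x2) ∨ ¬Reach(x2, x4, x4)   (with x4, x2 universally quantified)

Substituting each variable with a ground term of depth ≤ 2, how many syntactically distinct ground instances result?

21609

Ground terms of depth ≤ 2:
  If N_k denotes the number of depth-≤k ground terms, the 3 constants give N_0 = 3, and each function symbol of arity r contributes N_{k-1}^r new terms at level k: N_k = 3 + N_{k-1}^2.
  N_0 = 3
  N_1 = 3 + 3^2 = 12
  N_2 = 3 + 12^2 = 147
So there are 147 ground terms available for substitution.
The body mentions every one of the 2 quantified variables; since ground terms form a free algebra, no two substitutions collapse to the same formula.
Number of ground instances = 147^2 = 21609.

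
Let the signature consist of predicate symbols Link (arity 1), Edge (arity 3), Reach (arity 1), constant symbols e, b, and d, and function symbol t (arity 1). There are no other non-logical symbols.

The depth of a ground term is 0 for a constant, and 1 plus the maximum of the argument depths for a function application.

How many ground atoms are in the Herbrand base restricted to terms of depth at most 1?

228

First count ground terms of depth ≤ 1.
Let N_k count ground terms of depth at most k. Each non-constant term of depth ≤ k is some function symbol applied to depth-≤(k−1) arguments, giving N_k = 3 + N_{k-1}.
N_0 = 3
N_1 = 3 + 3 = 6
Explicitly: e, b, d, t(e), t(b), t(d).
So |H| = 6.
A ground atom is a predicate applied to a tuple of terms from H, so the count is the sum over predicates of |H|^arity:
  Link: 6;  Edge: 6^3 = 216;  Reach: 6
Total ground atoms: 6 + 216 + 6 = 228.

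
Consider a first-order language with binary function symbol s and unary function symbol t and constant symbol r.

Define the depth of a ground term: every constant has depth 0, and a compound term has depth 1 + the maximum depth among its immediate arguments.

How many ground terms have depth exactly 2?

Let N_k count ground terms of depth at most k. Each non-constant term of depth ≤ k is some function symbol applied to depth-≤(k−1) arguments, giving N_k = 1 + N_{k-1}^2 + N_{k-1}.
N_0 = 1
N_1 = 1 + 1^2 + 1 = 3
N_2 = 1 + 3^2 + 3 = 13
Terms of depth exactly 2: N_2 − N_1 = 13 − 3 = 10.

10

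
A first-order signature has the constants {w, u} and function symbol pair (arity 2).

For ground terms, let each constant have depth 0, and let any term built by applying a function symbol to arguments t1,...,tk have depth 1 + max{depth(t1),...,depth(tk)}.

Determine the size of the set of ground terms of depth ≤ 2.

38

Let N_k = |{terms of depth ≤ k}|. Then N_0 = 2 and N_k = 2 + N_{k-1}^2 for k ≥ 1 (one summand per function symbol, arity giving the exponent).
N_0 = 2
N_1 = 2 + 2^2 = 6
N_2 = 2 + 6^2 = 38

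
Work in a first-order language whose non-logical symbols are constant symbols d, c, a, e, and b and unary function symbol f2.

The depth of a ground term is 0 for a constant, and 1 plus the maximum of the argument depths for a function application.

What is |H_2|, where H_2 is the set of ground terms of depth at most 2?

Count level by level. With function symbols f2/1, the terms of depth ≤ k are the 5 constants together with each function applied to depth-≤(k−1) tuples, so N_k = 5 + N_{k-1}.
N_0 = 5
N_1 = 5 + 5 = 10
N_2 = 5 + 10 = 15

15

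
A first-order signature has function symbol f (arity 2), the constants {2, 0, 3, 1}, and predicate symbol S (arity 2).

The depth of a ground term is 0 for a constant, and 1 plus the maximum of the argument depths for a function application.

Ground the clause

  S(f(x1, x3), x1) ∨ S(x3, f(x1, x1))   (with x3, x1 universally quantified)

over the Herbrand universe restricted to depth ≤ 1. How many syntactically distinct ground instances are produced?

400

Ground terms of depth ≤ 1:
  Let N_k = |{terms of depth ≤ k}|. Then N_0 = 4 and N_k = 4 + N_{k-1}^2 for k ≥ 1 (one summand per function symbol, arity giving the exponent).
  N_0 = 4
  N_1 = 4 + 4^2 = 20
So there are 20 ground terms available for substitution.
Each of x3, x1 ranges independently over the available ground terms, and distinct assignments produce distinct instances.
Number of ground instances = 20^2 = 400.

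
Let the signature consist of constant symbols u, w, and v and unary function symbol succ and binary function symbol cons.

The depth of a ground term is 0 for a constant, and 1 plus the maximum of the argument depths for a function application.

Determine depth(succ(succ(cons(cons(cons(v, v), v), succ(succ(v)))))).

depth(cons(v, v)) = 1 + max(0, 0) = 1
depth(cons(cons(v, v), v)) = 1 + max(1, 0) = 2
depth(succ(v)) = 1 + depth(v) = 1 + 0 = 1
depth(succ(succ(v))) = 1 + depth(succ(v)) = 1 + 1 = 2
depth(cons(cons(cons(v, v), v), succ(succ(v)))) = 1 + max(2, 2) = 3
depth(succ(cons(cons(cons(v, v), v), succ(succ(v))))) = 1 + depth(cons(cons(cons(v, v), v), succ(succ(v)))) = 1 + 3 = 4
depth(succ(succ(cons(cons(cons(v, v), v), succ(succ(v)))))) = 1 + depth(succ(cons(cons(cons(v, v), v), succ(succ(v))))) = 1 + 4 = 5

5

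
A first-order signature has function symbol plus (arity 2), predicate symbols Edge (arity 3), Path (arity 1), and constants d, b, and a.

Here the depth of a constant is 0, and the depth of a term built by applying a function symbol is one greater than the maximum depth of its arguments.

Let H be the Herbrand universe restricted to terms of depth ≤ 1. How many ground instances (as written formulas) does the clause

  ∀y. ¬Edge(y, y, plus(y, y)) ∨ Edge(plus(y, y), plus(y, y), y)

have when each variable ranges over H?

Ground terms of depth ≤ 1:
  Let N_k count ground terms of depth at most k. Each non-constant term of depth ≤ k is some function symbol applied to depth-≤(k−1) arguments, giving N_k = 3 + N_{k-1}^2.
  N_0 = 3
  N_1 = 3 + 3^2 = 12
  Explicitly: d, b, a, plus(d, d), plus(d, b), plus(d, a), plus(b, d), plus(b, b), plus(b, a), plus(a, d), plus(a, b), plus(a, a).
So there are 12 ground terms available for substitution.
The body mentions the single quantified variable y; since ground terms form a free algebra, no two substitutions collapse to the same formula.
Number of ground instances = 12.

12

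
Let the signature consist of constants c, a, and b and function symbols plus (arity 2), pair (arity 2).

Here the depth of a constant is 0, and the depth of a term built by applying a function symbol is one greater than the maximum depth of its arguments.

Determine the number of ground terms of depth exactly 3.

1565568

Count level by level. With function symbols plus/2, pair/2, the terms of depth ≤ k are the 3 constants together with each function applied to depth-≤(k−1) tuples, so N_k = 3 + N_{k-1}^2 + N_{k-1}^2.
N_0 = 3
N_1 = 3 + 3^2 + 3^2 = 21
N_2 = 3 + 21^2 + 21^2 = 885
N_3 = 3 + 885^2 + 885^2 = 1566453
Terms of depth exactly 3: N_3 − N_2 = 1566453 − 885 = 1565568.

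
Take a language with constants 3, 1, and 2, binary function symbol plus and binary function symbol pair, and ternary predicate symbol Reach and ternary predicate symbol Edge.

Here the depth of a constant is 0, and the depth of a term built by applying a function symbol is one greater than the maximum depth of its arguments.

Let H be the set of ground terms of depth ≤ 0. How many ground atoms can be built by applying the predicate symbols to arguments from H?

54

First count ground terms of depth ≤ 0.
Count level by level. With function symbols plus/2, pair/2, the terms of depth ≤ k are the 3 constants together with each function applied to depth-≤(k−1) tuples, so N_k = 3 + N_{k-1}^2 + N_{k-1}^2.
N_0 = 3
Explicitly: 3, 1, 2.
So |H| = 3.
For each predicate symbol, the number of ground atoms is |H| raised to its arity; summing:
  Reach: 3^3 = 27;  Edge: 3^3 = 27
Total ground atoms: 27 + 27 = 54.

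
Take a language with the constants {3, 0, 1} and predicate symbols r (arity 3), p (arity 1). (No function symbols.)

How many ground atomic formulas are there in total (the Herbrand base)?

30

With no function symbols, the Herbrand universe is just the 3 constants.
Ground atoms per predicate: r: 3^3 = 27, p: 3.
Herbrand base size = 27 + 3 = 30.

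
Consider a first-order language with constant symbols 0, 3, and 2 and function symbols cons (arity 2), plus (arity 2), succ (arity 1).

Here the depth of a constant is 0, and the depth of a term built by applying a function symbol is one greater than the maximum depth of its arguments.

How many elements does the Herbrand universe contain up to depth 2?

If N_k denotes the number of depth-≤k ground terms, the 3 constants give N_0 = 3, and each function symbol of arity r contributes N_{k-1}^r new terms at level k: N_k = 3 + N_{k-1}^2 + N_{k-1}^2 + N_{k-1}.
N_0 = 3
N_1 = 3 + 3^2 + 3^2 + 3 = 24
N_2 = 3 + 24^2 + 24^2 + 24 = 1179

1179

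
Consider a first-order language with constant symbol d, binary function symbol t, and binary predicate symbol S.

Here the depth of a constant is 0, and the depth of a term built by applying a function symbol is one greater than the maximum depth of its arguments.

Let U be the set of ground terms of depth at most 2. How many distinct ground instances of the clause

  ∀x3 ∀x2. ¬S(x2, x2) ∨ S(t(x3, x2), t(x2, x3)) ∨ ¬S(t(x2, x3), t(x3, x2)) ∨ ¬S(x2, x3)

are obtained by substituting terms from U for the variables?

25

Ground terms of depth ≤ 2:
  Write N_k for the number of ground terms of depth ≤ k. A term of depth ≤ k is either a constant or a function symbol applied to arguments of depth ≤ k−1, so N_k = 1 + N_{k-1}^2.
  N_0 = 1
  N_1 = 1 + 1^2 = 2
  N_2 = 1 + 2^2 = 5
  Explicitly: d, t(d, d), t(d, t(d, d)), t(t(d, d), d), t(t(d, d), t(d, d)).
So there are 5 ground terms available for substitution.
The clause has 2 distinct variables (x3, x2), each appearing in the body. In the free term algebra distinct substitutions yield syntactically distinct ground instances.
Number of ground instances = 5^2 = 25.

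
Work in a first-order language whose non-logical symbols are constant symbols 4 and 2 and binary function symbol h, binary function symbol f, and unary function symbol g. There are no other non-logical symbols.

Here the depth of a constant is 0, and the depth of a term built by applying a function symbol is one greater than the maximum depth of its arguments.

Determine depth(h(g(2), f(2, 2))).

depth(g(2)) = 1 + depth(2) = 1 + 0 = 1
depth(f(2, 2)) = 1 + max(0, 0) = 1
depth(h(g(2), f(2, 2))) = 1 + max(1, 1) = 2

2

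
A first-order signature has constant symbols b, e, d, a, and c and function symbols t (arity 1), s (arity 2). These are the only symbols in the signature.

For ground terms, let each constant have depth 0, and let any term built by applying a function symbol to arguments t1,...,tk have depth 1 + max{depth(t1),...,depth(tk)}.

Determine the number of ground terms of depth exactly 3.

Let N_k = |{terms of depth ≤ k}|. Then N_0 = 5 and N_k = 5 + N_{k-1} + N_{k-1}^2 for k ≥ 1 (one summand per function symbol, arity giving the exponent).
N_0 = 5
N_1 = 5 + 5 + 5^2 = 35
N_2 = 5 + 35 + 35^2 = 1265
N_3 = 5 + 1265 + 1265^2 = 1601495
Terms of depth exactly 3: N_3 − N_2 = 1601495 − 1265 = 1600230.

1600230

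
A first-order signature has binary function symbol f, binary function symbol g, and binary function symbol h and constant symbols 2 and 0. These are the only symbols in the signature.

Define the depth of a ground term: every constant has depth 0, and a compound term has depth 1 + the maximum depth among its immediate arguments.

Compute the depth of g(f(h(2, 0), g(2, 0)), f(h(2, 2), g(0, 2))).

3

depth(h(2, 0)) = 1 + max(0, 0) = 1
depth(g(2, 0)) = 1 + max(0, 0) = 1
depth(f(h(2, 0), g(2, 0))) = 1 + max(1, 1) = 2
depth(h(2, 2)) = 1 + max(0, 0) = 1
depth(g(0, 2)) = 1 + max(0, 0) = 1
depth(f(h(2, 2), g(0, 2))) = 1 + max(1, 1) = 2
depth(g(f(h(2, 0), g(2, 0)), f(h(2, 2), g(0, 2)))) = 1 + max(2, 2) = 3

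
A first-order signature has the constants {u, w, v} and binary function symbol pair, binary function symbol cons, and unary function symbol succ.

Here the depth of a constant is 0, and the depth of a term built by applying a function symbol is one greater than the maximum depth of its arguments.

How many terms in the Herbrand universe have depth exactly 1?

21

Write N_k for the number of ground terms of depth ≤ k. A term of depth ≤ k is either a constant or a function symbol applied to arguments of depth ≤ k−1, so N_k = 3 + N_{k-1}^2 + N_{k-1}^2 + N_{k-1}.
N_0 = 3
N_1 = 3 + 3^2 + 3^2 + 3 = 24
Terms of depth exactly 1: N_1 − N_0 = 24 − 3 = 21.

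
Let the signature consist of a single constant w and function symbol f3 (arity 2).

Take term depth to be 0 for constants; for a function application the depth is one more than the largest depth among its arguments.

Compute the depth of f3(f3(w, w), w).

depth(f3(w, w)) = 1 + max(0, 0) = 1
depth(f3(f3(w, w), w)) = 1 + max(1, 0) = 2

2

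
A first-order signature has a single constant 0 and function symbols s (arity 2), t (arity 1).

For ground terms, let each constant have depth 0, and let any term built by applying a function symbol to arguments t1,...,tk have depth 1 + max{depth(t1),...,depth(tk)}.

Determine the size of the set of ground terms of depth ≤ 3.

183

Let N_k count ground terms of depth at most k. Each non-constant term of depth ≤ k is some function symbol applied to depth-≤(k−1) arguments, giving N_k = 1 + N_{k-1}^2 + N_{k-1}.
N_0 = 1
N_1 = 1 + 1^2 + 1 = 3
N_2 = 1 + 3^2 + 3 = 13
N_3 = 1 + 13^2 + 13 = 183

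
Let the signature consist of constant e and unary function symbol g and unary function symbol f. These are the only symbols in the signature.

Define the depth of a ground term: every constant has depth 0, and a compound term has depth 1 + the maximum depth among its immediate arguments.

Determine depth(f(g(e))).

depth(g(e)) = 1 + depth(e) = 1 + 0 = 1
depth(f(g(e))) = 1 + depth(g(e)) = 1 + 1 = 2

2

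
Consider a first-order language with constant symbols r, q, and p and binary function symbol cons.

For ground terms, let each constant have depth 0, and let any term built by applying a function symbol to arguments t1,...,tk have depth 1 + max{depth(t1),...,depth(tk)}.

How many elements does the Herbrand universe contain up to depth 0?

3

Let N_k = |{terms of depth ≤ k}|. Then N_0 = 3 and N_k = 3 + N_{k-1}^2 for k ≥ 1 (one summand per function symbol, arity giving the exponent).
N_0 = 3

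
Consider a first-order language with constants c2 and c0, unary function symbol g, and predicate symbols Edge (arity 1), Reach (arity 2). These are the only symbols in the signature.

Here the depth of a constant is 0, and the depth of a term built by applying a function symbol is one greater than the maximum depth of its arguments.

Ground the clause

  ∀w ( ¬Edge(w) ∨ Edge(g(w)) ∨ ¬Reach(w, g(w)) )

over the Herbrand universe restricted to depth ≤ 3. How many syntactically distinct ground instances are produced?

Ground terms of depth ≤ 3:
  If N_k denotes the number of depth-≤k ground terms, the 2 constants give N_0 = 2, and each function symbol of arity r contributes N_{k-1}^r new terms at level k: N_k = 2 + N_{k-1}.
  N_0 = 2
  N_1 = 2 + 2 = 4
  N_2 = 2 + 4 = 6
  N_3 = 2 + 6 = 8
So there are 8 ground terms available for substitution.
The body mentions the single quantified variable w; since ground terms form a free algebra, no two substitutions collapse to the same formula.
Number of ground instances = 8.

8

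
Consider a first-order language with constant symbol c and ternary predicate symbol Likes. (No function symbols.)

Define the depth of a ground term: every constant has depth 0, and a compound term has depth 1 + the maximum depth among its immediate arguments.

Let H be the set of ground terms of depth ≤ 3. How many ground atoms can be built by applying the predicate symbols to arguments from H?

1

First count ground terms of depth ≤ 3.
With no function symbols every ground term is a constant, so there is exactly 1 ground term at every depth bound.
N_0 = 1
N_1 = 1
N_2 = 1
N_3 = 1
Explicitly: c.
So |H| = 1.
Each predicate of arity r yields |H|^r ground atoms (one per choice of an r-tuple from H):
  Likes: 1^3 = 1
Total ground atoms: 1.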